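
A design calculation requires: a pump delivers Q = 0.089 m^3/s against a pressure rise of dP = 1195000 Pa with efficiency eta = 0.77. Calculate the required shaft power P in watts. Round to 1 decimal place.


P = Q * dP / eta
P = 0.089 * 1195000 / 0.77
P = 106355.0 / 0.77
P = 138123.4 W


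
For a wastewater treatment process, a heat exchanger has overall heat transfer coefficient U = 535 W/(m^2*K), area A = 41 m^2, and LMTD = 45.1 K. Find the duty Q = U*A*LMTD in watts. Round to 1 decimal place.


Q = U * A * LMTD
Q = 535 * 41 * 45.1
Q = 989268.5 W


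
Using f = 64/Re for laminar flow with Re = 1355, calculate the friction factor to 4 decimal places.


f = 64 / Re
f = 64 / 1355
f = 0.0472


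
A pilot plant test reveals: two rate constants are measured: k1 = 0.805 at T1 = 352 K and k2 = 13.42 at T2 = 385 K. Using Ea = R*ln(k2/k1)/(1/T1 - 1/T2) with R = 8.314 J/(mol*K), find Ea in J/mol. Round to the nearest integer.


Ea = R * ln(k2/k1) / (1/T1 - 1/T2)
ln(k2/k1) = ln(13.42/0.805) = 2.8136591
1/T1 - 1/T2 = 1/352 - 1/385 = 0.000243506494
Ea = 8.314 * 2.8136591 / 0.000243506494
Ea = 96066 J/mol


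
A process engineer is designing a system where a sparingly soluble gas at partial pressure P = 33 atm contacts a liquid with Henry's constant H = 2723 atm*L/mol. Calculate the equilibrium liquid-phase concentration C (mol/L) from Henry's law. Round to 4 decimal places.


C = P / H
C = 33 / 2723
C = 0.0121 mol/L


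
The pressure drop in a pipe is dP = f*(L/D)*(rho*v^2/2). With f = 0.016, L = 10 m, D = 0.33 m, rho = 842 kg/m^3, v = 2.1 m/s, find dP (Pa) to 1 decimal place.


dP = f * (L/D) * (rho*v^2/2)
dP = 0.016 * (10/0.33) * (842*2.1^2/2)
L/D = 30.3030303
rho*v^2/2 = 842*4.41/2 = 1856.61
dP = 0.016 * 30.3030303 * 1856.61
dP = 900.2 Pa


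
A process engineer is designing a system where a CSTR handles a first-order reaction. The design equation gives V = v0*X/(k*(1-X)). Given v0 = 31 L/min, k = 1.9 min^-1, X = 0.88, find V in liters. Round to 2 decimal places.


V = v0 * X / (k * (1 - X))
V = 31 * 0.88 / (1.9 * (1 - 0.88))
V = 27.28 / (1.9 * 0.12)
V = 27.28 / 0.228
V = 119.65 L


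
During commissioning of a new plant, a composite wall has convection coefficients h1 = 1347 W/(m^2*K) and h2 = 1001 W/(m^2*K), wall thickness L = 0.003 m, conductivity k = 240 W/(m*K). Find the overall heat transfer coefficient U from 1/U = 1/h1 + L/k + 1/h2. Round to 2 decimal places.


1/U = 1/h1 + L/k + 1/h2
1/U = 1/1347 + 0.003/240 + 1/1001
1/U = 0.0007423905 + 1.25e-05 + 0.000999001
1/U = 0.0017538915
U = 570.16 W/(m^2*K)


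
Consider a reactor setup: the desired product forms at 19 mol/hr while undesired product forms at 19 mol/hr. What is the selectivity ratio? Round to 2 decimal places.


S = desired product rate / undesired product rate
S = 19 / 19
S = 1.00


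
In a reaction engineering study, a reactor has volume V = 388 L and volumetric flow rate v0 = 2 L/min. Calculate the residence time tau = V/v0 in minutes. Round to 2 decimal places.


tau = V / v0
tau = 388 / 2
tau = 194.00 min


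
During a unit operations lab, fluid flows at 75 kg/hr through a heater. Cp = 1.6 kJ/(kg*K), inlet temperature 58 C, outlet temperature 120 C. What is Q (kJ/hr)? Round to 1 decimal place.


Q = m_dot * Cp * (T2 - T1)
Q = 75 * 1.6 * (120 - 58)
Q = 75 * 1.6 * 62
Q = 7440.0 kJ/hr


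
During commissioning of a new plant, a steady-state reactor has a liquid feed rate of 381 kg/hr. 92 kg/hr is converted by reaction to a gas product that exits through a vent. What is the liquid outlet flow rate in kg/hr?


Steady-state mass balance on the main outlet: F_out = F_in - F_removed
F_out = 381 - 92
F_out = 289 kg/hr


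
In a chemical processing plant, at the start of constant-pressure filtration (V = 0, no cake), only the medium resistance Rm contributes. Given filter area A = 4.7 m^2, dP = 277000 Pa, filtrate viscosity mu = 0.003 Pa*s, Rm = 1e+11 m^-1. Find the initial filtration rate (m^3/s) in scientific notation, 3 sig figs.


rate = A * dP / (mu * Rm)
rate = 4.7 * 277000 / (0.003 * 1e+11)
rate = 1301900.0 / 3.000e+08
rate = 4.34e-03 m^3/s


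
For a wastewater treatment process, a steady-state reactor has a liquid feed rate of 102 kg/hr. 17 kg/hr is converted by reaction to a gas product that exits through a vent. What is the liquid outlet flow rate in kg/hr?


Steady-state mass balance on the main outlet: F_out = F_in - F_removed
F_out = 102 - 17
F_out = 85 kg/hr


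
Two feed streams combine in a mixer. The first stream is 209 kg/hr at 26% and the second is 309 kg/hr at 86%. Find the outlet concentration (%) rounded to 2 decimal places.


Mass balance on solute: F1*x1 + F2*x2 = F3*x3
F3 = F1 + F2 = 209 + 309 = 518 kg/hr
x3 = (F1*x1 + F2*x2)/F3
x3 = (209*0.26 + 309*0.86) / 518
x3 = 61.79%


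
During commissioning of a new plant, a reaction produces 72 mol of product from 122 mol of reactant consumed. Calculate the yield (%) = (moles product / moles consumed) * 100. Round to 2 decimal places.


Yield = (moles product / moles consumed) * 100%
Yield = (72 / 122) * 100
Yield = 0.5902 * 100
Yield = 59.02%


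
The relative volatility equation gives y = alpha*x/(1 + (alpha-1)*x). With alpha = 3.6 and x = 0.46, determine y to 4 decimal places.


y = alpha*x / (1 + (alpha-1)*x)
y = 3.6*0.46 / (1 + (3.6-1)*0.46)
y = 1.656 / (1 + 1.196)
y = 1.656 / 2.196
y = 0.7541


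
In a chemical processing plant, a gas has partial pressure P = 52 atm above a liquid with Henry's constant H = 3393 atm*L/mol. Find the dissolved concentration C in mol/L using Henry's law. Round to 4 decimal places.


C = P / H
C = 52 / 3393
C = 0.0153 mol/L


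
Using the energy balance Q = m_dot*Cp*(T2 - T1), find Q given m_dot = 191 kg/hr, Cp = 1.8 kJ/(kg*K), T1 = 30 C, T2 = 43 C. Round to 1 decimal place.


Q = m_dot * Cp * (T2 - T1)
Q = 191 * 1.8 * (43 - 30)
Q = 191 * 1.8 * 13
Q = 4469.4 kJ/hr


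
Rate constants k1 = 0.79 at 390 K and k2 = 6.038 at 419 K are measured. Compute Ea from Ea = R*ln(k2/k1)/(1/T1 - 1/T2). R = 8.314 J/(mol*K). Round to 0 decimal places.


Ea = R * ln(k2/k1) / (1/T1 - 1/T2)
ln(k2/k1) = ln(6.038/0.79) = 2.0337952
1/T1 - 1/T2 = 1/390 - 1/419 = 0.000177467719
Ea = 8.314 * 2.0337952 / 0.000177467719
Ea = 95279 J/mol


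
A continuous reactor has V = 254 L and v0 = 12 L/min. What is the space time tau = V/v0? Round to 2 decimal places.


tau = V / v0
tau = 254 / 12
tau = 21.17 min


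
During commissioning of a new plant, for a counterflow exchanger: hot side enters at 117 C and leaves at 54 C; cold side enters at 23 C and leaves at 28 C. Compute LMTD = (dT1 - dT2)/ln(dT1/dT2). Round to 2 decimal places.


dT1 = Th_in - Tc_out = 117 - 28 = 89
dT2 = Th_out - Tc_in = 54 - 23 = 31
LMTD = (dT1 - dT2) / ln(dT1/dT2)
LMTD = (89 - 31) / ln(89/31)
LMTD = 54.99 K


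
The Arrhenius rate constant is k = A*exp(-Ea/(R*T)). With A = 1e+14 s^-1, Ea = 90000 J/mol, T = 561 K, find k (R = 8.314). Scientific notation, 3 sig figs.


k = A * exp(-Ea/(R*T))
k = 1e+14 * exp(-90000 / (8.314 * 561))
k = 1e+14 * exp(-19.296104)
k = 4.17e+05


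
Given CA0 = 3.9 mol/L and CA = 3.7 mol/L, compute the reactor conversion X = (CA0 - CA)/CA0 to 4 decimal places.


X = (CA0 - CA) / CA0
X = (3.9 - 3.7) / 3.9
X = 0.2 / 3.9
X = 0.0513


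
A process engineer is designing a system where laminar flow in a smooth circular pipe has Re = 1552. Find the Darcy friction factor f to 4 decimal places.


f = 64 / Re
f = 64 / 1552
f = 0.0412


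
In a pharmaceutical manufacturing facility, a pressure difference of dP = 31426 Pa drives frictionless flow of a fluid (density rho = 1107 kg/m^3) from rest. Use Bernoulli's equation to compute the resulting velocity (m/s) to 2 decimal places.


v = sqrt(2*dP/rho)
v = sqrt(2*31426/1107)
v = sqrt(56.776874)
v = 7.54 m/s


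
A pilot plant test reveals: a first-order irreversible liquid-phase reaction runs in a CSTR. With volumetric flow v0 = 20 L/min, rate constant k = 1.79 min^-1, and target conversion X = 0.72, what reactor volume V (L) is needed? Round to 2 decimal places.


V = v0 * X / (k * (1 - X))
V = 20 * 0.72 / (1.79 * (1 - 0.72))
V = 14.4 / (1.79 * 0.28)
V = 14.4 / 0.5012
V = 28.73 L


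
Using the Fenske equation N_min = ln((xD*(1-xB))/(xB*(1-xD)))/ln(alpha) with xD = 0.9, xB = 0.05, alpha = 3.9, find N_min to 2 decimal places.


N_min = ln((xD*(1-xB))/(xB*(1-xD))) / ln(alpha)
Numerator inside ln: 0.855 / 0.005 = 171.0
ln(171.0) = 5.141664
ln(alpha) = ln(3.9) = 1.360977
N_min = 5.141664 / 1.360977 = 3.78


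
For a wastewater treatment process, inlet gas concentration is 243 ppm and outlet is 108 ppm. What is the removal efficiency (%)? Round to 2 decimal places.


Efficiency = (G_in - G_out) / G_in * 100%
Efficiency = (243 - 108) / 243 * 100
Efficiency = 135 / 243 * 100
Efficiency = 55.56%


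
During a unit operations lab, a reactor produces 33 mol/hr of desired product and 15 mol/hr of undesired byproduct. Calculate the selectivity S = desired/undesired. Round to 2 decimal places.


S = desired product rate / undesired product rate
S = 33 / 15
S = 2.20


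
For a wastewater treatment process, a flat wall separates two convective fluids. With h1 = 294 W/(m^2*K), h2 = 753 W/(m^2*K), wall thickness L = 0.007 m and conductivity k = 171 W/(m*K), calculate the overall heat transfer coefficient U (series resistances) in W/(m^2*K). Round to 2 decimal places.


1/U = 1/h1 + L/k + 1/h2
1/U = 1/294 + 0.007/171 + 1/753
1/U = 0.0034013605 + 4.09357e-05 + 0.0013280212
1/U = 0.0047703174
U = 209.63 W/(m^2*K)


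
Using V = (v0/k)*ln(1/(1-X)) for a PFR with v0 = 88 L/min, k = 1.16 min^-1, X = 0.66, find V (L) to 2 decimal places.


V = (v0/k) * ln(1/(1-X))
V = (88/1.16) * ln(1/(1-0.66))
V = 75.862069 * ln(2.941176)
V = 75.862069 * 1.07881
V = 81.84 L


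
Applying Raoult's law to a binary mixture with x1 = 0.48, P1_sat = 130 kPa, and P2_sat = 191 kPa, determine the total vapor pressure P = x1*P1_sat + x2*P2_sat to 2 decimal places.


P = x1*P1_sat + x2*P2_sat
x2 = 1 - x1 = 1 - 0.48 = 0.52
P = 0.48*130 + 0.52*191
P = 62.4 + 99.32
P = 161.72 kPa


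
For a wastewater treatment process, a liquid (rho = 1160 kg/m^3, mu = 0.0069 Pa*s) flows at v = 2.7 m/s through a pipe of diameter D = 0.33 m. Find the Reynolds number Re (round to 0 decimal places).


Re = rho * v * D / mu
Re = 1160 * 2.7 * 0.33 / 0.0069
Re = 1033.56 / 0.0069
Re = 149791


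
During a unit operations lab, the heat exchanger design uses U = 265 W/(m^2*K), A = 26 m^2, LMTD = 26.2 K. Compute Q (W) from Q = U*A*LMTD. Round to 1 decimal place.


Q = U * A * LMTD
Q = 265 * 26 * 26.2
Q = 180518.0 W


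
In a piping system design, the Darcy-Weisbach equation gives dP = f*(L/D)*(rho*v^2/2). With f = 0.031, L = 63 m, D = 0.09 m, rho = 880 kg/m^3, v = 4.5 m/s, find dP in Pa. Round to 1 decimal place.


dP = f * (L/D) * (rho*v^2/2)
dP = 0.031 * (63/0.09) * (880*4.5^2/2)
L/D = 700.0
rho*v^2/2 = 880*20.25/2 = 8910.0
dP = 0.031 * 700.0 * 8910.0
dP = 193347.0 Pa


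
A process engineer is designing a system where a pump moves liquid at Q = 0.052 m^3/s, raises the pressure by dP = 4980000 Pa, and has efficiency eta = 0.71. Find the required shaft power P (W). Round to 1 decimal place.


P = Q * dP / eta
P = 0.052 * 4980000 / 0.71
P = 258960.0 / 0.71
P = 364732.4 W


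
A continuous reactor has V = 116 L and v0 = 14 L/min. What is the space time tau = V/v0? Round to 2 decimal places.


tau = V / v0
tau = 116 / 14
tau = 8.29 min


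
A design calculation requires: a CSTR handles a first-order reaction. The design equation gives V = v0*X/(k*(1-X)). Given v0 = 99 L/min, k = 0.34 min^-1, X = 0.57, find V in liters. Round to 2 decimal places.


V = v0 * X / (k * (1 - X))
V = 99 * 0.57 / (0.34 * (1 - 0.57))
V = 56.43 / (0.34 * 0.43)
V = 56.43 / 0.1462
V = 385.98 L


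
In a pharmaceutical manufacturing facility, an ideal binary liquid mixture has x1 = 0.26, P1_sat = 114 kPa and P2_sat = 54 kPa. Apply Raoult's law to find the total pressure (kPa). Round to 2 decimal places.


P = x1*P1_sat + x2*P2_sat
x2 = 1 - x1 = 1 - 0.26 = 0.74
P = 0.26*114 + 0.74*54
P = 29.64 + 39.96
P = 69.60 kPa


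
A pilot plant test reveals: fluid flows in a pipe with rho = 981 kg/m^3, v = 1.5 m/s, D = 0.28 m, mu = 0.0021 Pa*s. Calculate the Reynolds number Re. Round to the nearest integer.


Re = rho * v * D / mu
Re = 981 * 1.5 * 0.28 / 0.0021
Re = 412.02 / 0.0021
Re = 196200


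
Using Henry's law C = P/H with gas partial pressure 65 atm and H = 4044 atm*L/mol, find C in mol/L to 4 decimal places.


C = P / H
C = 65 / 4044
C = 0.0161 mol/L


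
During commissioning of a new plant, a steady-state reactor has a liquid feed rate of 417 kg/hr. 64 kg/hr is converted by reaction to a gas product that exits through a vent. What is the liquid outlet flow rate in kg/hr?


Steady-state mass balance on the main outlet: F_out = F_in - F_removed
F_out = 417 - 64
F_out = 353 kg/hr


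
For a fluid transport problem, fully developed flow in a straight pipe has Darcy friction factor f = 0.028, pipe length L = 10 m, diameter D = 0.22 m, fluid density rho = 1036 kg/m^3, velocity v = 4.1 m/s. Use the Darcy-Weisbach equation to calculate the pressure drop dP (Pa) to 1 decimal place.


dP = f * (L/D) * (rho*v^2/2)
dP = 0.028 * (10/0.22) * (1036*4.1^2/2)
L/D = 45.45454545
rho*v^2/2 = 1036*16.81/2 = 8707.58
dP = 0.028 * 45.45454545 * 8707.58
dP = 11082.4 Pa


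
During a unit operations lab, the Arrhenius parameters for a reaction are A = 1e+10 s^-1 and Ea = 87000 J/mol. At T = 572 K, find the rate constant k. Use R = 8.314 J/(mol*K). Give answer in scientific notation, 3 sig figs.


k = A * exp(-Ea/(R*T))
k = 1e+10 * exp(-87000 / (8.314 * 572))
k = 1e+10 * exp(-18.294191)
k = 1.13e+02


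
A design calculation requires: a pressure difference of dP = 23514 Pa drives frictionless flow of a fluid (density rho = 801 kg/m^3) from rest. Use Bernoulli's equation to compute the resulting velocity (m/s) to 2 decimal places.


v = sqrt(2*dP/rho)
v = sqrt(2*23514/801)
v = sqrt(58.71161)
v = 7.66 m/s


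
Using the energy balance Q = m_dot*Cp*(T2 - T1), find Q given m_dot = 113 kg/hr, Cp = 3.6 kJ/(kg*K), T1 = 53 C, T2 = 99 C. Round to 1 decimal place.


Q = m_dot * Cp * (T2 - T1)
Q = 113 * 3.6 * (99 - 53)
Q = 113 * 3.6 * 46
Q = 18712.8 kJ/hr


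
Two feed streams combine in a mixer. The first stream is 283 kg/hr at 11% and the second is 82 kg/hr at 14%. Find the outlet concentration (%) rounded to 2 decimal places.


Mass balance on solute: F1*x1 + F2*x2 = F3*x3
F3 = F1 + F2 = 283 + 82 = 365 kg/hr
x3 = (F1*x1 + F2*x2)/F3
x3 = (283*0.11 + 82*0.14) / 365
x3 = 11.67%


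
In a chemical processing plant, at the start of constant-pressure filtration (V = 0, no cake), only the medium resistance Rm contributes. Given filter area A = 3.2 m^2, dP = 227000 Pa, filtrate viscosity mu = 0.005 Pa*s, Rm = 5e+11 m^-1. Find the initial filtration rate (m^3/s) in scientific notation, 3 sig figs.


rate = A * dP / (mu * Rm)
rate = 3.2 * 227000 / (0.005 * 5e+11)
rate = 726400.0 / 2.500e+09
rate = 2.91e-04 m^3/s


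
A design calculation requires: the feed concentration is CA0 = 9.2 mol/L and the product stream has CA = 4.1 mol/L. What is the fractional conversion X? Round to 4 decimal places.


X = (CA0 - CA) / CA0
X = (9.2 - 4.1) / 9.2
X = 5.1 / 9.2
X = 0.5543


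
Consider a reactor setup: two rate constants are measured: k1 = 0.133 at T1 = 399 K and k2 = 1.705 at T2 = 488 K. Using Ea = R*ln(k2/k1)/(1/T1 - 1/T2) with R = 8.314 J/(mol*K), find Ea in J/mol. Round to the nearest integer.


Ea = R * ln(k2/k1) / (1/T1 - 1/T2)
ln(k2/k1) = ln(1.705/0.133) = 2.5509713
1/T1 - 1/T2 = 1/399 - 1/488 = 0.000457085336
Ea = 8.314 * 2.5509713 / 0.000457085336
Ea = 46400 J/mol


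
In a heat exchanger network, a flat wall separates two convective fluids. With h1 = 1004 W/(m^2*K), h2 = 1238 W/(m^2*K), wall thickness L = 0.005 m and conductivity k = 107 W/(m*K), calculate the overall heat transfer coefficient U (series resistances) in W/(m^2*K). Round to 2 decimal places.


1/U = 1/h1 + L/k + 1/h2
1/U = 1/1004 + 0.005/107 + 1/1238
1/U = 0.0009960159 + 4.6729e-05 + 0.0008077544
1/U = 0.0018504993
U = 540.39 W/(m^2*K)


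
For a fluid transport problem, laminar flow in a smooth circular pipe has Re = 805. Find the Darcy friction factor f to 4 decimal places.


f = 64 / Re
f = 64 / 805
f = 0.0795


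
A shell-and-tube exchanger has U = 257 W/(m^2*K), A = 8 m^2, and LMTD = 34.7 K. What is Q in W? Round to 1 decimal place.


Q = U * A * LMTD
Q = 257 * 8 * 34.7
Q = 71343.2 W


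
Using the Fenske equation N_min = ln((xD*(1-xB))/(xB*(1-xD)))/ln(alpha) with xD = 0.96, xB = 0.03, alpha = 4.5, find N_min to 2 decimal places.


N_min = ln((xD*(1-xB))/(xB*(1-xD))) / ln(alpha)
Numerator inside ln: 0.9312 / 0.0012 = 776.0
ln(776.0) = 6.654153
ln(alpha) = ln(4.5) = 1.504077
N_min = 6.654153 / 1.504077 = 4.42


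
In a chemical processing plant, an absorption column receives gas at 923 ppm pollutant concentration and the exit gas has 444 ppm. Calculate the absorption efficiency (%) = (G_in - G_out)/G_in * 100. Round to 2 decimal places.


Efficiency = (G_in - G_out) / G_in * 100%
Efficiency = (923 - 444) / 923 * 100
Efficiency = 479 / 923 * 100
Efficiency = 51.90%


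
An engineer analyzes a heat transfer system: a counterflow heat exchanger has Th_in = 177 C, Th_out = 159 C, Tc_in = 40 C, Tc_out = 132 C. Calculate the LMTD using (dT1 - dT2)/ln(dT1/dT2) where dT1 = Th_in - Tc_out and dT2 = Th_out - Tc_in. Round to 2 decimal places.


dT1 = Th_in - Tc_out = 177 - 132 = 45
dT2 = Th_out - Tc_in = 159 - 40 = 119
LMTD = (dT1 - dT2) / ln(dT1/dT2)
LMTD = (45 - 119) / ln(45/119)
LMTD = 76.10 K


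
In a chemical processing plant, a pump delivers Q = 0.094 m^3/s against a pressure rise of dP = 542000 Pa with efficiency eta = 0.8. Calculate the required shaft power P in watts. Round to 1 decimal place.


P = Q * dP / eta
P = 0.094 * 542000 / 0.8
P = 50948.0 / 0.8
P = 63685.0 W


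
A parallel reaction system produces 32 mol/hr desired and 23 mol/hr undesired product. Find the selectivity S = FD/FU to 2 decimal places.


S = desired product rate / undesired product rate
S = 32 / 23
S = 1.39


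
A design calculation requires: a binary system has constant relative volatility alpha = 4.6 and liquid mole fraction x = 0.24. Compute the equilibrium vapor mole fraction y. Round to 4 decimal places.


y = alpha*x / (1 + (alpha-1)*x)
y = 4.6*0.24 / (1 + (4.6-1)*0.24)
y = 1.104 / (1 + 0.864)
y = 1.104 / 1.864
y = 0.5923


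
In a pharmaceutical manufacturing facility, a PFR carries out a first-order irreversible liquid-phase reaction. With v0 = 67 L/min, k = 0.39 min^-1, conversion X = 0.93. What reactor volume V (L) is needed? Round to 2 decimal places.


V = (v0/k) * ln(1/(1-X))
V = (67/0.39) * ln(1/(1-0.93))
V = 171.794872 * ln(14.285714)
V = 171.794872 * 2.65926
V = 456.85 L


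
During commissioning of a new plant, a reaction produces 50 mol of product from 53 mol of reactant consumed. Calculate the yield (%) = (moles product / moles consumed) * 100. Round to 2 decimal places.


Yield = (moles product / moles consumed) * 100%
Yield = (50 / 53) * 100
Yield = 0.9434 * 100
Yield = 94.34%


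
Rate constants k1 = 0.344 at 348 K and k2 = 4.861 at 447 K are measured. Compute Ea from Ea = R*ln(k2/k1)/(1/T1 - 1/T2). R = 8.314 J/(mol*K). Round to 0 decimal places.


Ea = R * ln(k2/k1) / (1/T1 - 1/T2)
ln(k2/k1) = ln(4.861/0.344) = 2.6483578
1/T1 - 1/T2 = 1/348 - 1/447 = 0.000636426753
Ea = 8.314 * 2.6483578 / 0.000636426753
Ea = 34597 J/mol


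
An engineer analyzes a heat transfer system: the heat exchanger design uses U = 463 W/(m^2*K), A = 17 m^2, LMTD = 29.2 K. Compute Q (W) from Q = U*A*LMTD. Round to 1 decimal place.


Q = U * A * LMTD
Q = 463 * 17 * 29.2
Q = 229833.2 W


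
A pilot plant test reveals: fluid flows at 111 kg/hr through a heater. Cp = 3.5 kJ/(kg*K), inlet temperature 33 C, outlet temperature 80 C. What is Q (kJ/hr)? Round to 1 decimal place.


Q = m_dot * Cp * (T2 - T1)
Q = 111 * 3.5 * (80 - 33)
Q = 111 * 3.5 * 47
Q = 18259.5 kJ/hr


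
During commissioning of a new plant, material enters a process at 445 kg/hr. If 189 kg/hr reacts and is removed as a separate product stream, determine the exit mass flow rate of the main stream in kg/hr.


Steady-state mass balance on the main outlet: F_out = F_in - F_removed
F_out = 445 - 189
F_out = 256 kg/hr


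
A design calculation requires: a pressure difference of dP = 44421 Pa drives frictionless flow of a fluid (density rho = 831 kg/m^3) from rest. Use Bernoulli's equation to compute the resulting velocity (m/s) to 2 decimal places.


v = sqrt(2*dP/rho)
v = sqrt(2*44421/831)
v = sqrt(106.909747)
v = 10.34 m/s


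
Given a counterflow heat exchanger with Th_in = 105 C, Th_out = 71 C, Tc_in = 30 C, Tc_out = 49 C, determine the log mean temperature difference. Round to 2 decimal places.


dT1 = Th_in - Tc_out = 105 - 49 = 56
dT2 = Th_out - Tc_in = 71 - 30 = 41
LMTD = (dT1 - dT2) / ln(dT1/dT2)
LMTD = (56 - 41) / ln(56/41)
LMTD = 48.11 K


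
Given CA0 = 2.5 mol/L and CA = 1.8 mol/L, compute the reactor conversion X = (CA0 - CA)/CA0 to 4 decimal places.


X = (CA0 - CA) / CA0
X = (2.5 - 1.8) / 2.5
X = 0.7 / 2.5
X = 0.2800


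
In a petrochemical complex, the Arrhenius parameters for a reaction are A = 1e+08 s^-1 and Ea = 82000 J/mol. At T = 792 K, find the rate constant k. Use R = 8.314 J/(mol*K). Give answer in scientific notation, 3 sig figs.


k = A * exp(-Ea/(R*T))
k = 1e+08 * exp(-82000 / (8.314 * 792))
k = 1e+08 * exp(-12.453134)
k = 3.91e+02


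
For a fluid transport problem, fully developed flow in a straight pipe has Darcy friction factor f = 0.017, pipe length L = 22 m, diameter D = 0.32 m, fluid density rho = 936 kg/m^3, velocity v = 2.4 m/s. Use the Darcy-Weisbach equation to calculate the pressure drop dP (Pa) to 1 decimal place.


dP = f * (L/D) * (rho*v^2/2)
dP = 0.017 * (22/0.32) * (936*2.4^2/2)
L/D = 68.75
rho*v^2/2 = 936*5.76/2 = 2695.68
dP = 0.017 * 68.75 * 2695.68
dP = 3150.6 Pa


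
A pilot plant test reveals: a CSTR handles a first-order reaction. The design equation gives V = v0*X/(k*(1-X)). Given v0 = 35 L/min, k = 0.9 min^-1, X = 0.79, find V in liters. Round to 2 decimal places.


V = v0 * X / (k * (1 - X))
V = 35 * 0.79 / (0.9 * (1 - 0.79))
V = 27.65 / (0.9 * 0.21)
V = 27.65 / 0.189
V = 146.30 L


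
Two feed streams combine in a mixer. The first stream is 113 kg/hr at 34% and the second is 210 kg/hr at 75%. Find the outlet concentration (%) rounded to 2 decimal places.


Mass balance on solute: F1*x1 + F2*x2 = F3*x3
F3 = F1 + F2 = 113 + 210 = 323 kg/hr
x3 = (F1*x1 + F2*x2)/F3
x3 = (113*0.34 + 210*0.75) / 323
x3 = 60.66%


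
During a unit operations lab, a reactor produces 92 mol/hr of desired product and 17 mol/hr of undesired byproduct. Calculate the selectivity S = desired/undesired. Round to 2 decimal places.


S = desired product rate / undesired product rate
S = 92 / 17
S = 5.41


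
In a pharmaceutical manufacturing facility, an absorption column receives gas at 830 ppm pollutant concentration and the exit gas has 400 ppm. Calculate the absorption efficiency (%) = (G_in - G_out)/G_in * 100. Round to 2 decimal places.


Efficiency = (G_in - G_out) / G_in * 100%
Efficiency = (830 - 400) / 830 * 100
Efficiency = 430 / 830 * 100
Efficiency = 51.81%


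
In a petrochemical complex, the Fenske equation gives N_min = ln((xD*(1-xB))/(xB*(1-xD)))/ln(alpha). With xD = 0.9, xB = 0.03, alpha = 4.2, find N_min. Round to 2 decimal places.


N_min = ln((xD*(1-xB))/(xB*(1-xD))) / ln(alpha)
Numerator inside ln: 0.873 / 0.003 = 291.0
ln(291.0) = 5.673323
ln(alpha) = ln(4.2) = 1.435085
N_min = 5.673323 / 1.435085 = 3.95


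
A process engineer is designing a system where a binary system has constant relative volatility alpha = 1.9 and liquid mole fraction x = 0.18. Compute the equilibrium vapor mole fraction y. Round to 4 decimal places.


y = alpha*x / (1 + (alpha-1)*x)
y = 1.9*0.18 / (1 + (1.9-1)*0.18)
y = 0.342 / (1 + 0.162)
y = 0.342 / 1.162
y = 0.2943


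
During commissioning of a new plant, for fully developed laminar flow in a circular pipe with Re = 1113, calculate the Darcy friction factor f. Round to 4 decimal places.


f = 64 / Re
f = 64 / 1113
f = 0.0575


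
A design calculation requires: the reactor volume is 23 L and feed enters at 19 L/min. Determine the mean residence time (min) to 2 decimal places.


tau = V / v0
tau = 23 / 19
tau = 1.21 min


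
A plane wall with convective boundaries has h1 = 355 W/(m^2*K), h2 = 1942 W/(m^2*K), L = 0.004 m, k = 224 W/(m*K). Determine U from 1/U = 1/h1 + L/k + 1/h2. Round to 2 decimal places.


1/U = 1/h1 + L/k + 1/h2
1/U = 1/355 + 0.004/224 + 1/1942
1/U = 0.0028169014 + 1.78571e-05 + 0.0005149331
1/U = 0.0033496916
U = 298.53 W/(m^2*K)


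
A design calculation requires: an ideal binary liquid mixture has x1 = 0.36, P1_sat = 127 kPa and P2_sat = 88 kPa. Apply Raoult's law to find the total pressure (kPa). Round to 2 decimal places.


P = x1*P1_sat + x2*P2_sat
x2 = 1 - x1 = 1 - 0.36 = 0.64
P = 0.36*127 + 0.64*88
P = 45.72 + 56.32
P = 102.04 kPa


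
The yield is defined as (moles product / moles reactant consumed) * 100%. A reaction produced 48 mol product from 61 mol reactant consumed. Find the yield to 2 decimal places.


Yield = (moles product / moles consumed) * 100%
Yield = (48 / 61) * 100
Yield = 0.7869 * 100
Yield = 78.69%


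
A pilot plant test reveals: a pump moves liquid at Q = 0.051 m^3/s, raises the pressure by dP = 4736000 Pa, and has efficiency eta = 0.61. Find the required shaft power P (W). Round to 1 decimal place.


P = Q * dP / eta
P = 0.051 * 4736000 / 0.61
P = 241536.0 / 0.61
P = 395960.7 W


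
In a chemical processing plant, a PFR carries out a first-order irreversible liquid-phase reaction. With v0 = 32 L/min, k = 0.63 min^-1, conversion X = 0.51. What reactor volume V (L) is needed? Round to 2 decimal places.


V = (v0/k) * ln(1/(1-X))
V = (32/0.63) * ln(1/(1-0.51))
V = 50.793651 * ln(2.040816)
V = 50.793651 * 0.71335
V = 36.23 L


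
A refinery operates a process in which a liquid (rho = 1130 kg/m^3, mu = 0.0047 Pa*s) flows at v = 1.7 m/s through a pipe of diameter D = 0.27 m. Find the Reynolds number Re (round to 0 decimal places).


Re = rho * v * D / mu
Re = 1130 * 1.7 * 0.27 / 0.0047
Re = 518.67 / 0.0047
Re = 110355


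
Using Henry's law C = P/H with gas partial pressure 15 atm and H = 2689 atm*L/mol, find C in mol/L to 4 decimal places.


C = P / H
C = 15 / 2689
C = 0.0056 mol/L


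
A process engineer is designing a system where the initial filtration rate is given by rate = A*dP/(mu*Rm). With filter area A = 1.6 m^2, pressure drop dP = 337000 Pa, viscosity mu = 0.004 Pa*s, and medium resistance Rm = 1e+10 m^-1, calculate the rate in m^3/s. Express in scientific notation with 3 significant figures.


rate = A * dP / (mu * Rm)
rate = 1.6 * 337000 / (0.004 * 1e+10)
rate = 539200.0 / 4.000e+07
rate = 1.35e-02 m^3/s


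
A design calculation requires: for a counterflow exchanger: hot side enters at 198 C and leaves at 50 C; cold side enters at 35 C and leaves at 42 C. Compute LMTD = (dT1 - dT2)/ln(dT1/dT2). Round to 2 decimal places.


dT1 = Th_in - Tc_out = 198 - 42 = 156
dT2 = Th_out - Tc_in = 50 - 35 = 15
LMTD = (dT1 - dT2) / ln(dT1/dT2)
LMTD = (156 - 15) / ln(156/15)
LMTD = 60.21 K


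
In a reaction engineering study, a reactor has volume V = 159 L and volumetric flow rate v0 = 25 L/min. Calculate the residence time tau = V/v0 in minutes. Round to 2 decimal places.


tau = V / v0
tau = 159 / 25
tau = 6.36 min


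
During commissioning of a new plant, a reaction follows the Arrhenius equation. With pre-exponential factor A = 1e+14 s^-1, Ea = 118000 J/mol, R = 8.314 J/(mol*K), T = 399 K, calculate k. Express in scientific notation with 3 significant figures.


k = A * exp(-Ea/(R*T))
k = 1e+14 * exp(-118000 / (8.314 * 399))
k = 1e+14 * exp(-35.571247)
k = 3.56e-02


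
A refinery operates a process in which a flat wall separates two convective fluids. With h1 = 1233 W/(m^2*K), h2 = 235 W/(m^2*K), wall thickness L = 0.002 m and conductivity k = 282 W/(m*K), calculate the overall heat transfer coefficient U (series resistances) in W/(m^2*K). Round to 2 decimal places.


1/U = 1/h1 + L/k + 1/h2
1/U = 1/1233 + 0.002/282 + 1/235
1/U = 0.00081103 + 7.0922e-06 + 0.0042553191
1/U = 0.0050734413
U = 197.10 W/(m^2*K)


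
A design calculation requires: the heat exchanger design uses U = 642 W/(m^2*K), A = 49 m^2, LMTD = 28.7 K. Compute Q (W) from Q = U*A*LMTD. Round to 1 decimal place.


Q = U * A * LMTD
Q = 642 * 49 * 28.7
Q = 902844.6 W


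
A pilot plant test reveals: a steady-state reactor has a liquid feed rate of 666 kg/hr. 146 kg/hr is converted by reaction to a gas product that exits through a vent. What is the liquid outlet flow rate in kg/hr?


Steady-state mass balance on the main outlet: F_out = F_in - F_removed
F_out = 666 - 146
F_out = 520 kg/hr


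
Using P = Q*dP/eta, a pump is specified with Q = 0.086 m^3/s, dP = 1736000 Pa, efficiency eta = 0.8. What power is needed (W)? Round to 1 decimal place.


P = Q * dP / eta
P = 0.086 * 1736000 / 0.8
P = 149296.0 / 0.8
P = 186620.0 W


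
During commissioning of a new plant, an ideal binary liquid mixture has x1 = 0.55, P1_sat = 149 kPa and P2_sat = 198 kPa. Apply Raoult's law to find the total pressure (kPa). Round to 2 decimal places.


P = x1*P1_sat + x2*P2_sat
x2 = 1 - x1 = 1 - 0.55 = 0.45
P = 0.55*149 + 0.45*198
P = 81.95 + 89.1
P = 171.05 kPa


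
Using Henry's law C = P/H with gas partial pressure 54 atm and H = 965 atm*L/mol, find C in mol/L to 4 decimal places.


C = P / H
C = 54 / 965
C = 0.0560 mol/L


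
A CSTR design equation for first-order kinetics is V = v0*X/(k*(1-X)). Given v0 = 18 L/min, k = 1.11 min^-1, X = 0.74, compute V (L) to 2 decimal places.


V = v0 * X / (k * (1 - X))
V = 18 * 0.74 / (1.11 * (1 - 0.74))
V = 13.32 / (1.11 * 0.26)
V = 13.32 / 0.2886
V = 46.15 L


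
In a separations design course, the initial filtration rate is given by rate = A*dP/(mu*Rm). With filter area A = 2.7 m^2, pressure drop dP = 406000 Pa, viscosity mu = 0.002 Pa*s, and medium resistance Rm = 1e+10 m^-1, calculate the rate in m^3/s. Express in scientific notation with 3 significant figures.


rate = A * dP / (mu * Rm)
rate = 2.7 * 406000 / (0.002 * 1e+10)
rate = 1096200.0 / 2.000e+07
rate = 5.48e-02 m^3/s


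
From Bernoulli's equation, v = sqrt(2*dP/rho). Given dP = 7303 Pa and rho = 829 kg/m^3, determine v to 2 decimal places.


v = sqrt(2*dP/rho)
v = sqrt(2*7303/829)
v = sqrt(17.618818)
v = 4.20 m/s


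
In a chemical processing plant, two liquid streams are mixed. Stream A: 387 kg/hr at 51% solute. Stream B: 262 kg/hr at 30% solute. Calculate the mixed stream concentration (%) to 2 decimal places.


Mass balance on solute: F1*x1 + F2*x2 = F3*x3
F3 = F1 + F2 = 387 + 262 = 649 kg/hr
x3 = (F1*x1 + F2*x2)/F3
x3 = (387*0.51 + 262*0.3) / 649
x3 = 42.52%


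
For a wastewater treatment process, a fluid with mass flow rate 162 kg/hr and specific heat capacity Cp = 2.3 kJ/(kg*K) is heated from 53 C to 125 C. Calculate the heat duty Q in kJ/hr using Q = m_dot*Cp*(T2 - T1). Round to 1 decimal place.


Q = m_dot * Cp * (T2 - T1)
Q = 162 * 2.3 * (125 - 53)
Q = 162 * 2.3 * 72
Q = 26827.2 kJ/hr


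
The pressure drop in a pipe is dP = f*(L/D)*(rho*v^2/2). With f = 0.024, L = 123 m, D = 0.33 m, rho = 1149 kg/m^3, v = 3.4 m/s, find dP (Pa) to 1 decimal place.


dP = f * (L/D) * (rho*v^2/2)
dP = 0.024 * (123/0.33) * (1149*3.4^2/2)
L/D = 372.72727273
rho*v^2/2 = 1149*11.56/2 = 6641.22
dP = 0.024 * 372.72727273 * 6641.22
dP = 59408.7 Pa


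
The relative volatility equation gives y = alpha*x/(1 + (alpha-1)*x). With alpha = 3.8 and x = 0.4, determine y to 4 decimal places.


y = alpha*x / (1 + (alpha-1)*x)
y = 3.8*0.4 / (1 + (3.8-1)*0.4)
y = 1.52 / (1 + 1.12)
y = 1.52 / 2.12
y = 0.7170


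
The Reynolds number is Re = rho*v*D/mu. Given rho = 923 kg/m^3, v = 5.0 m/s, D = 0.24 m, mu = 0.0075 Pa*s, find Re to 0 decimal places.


Re = rho * v * D / mu
Re = 923 * 5.0 * 0.24 / 0.0075
Re = 1107.6 / 0.0075
Re = 147680


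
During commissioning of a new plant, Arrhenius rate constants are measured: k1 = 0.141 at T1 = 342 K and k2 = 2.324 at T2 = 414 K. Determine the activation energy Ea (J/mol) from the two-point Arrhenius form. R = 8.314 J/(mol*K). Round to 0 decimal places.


Ea = R * ln(k2/k1) / (1/T1 - 1/T2)
ln(k2/k1) = ln(2.324/0.141) = 2.8022852
1/T1 - 1/T2 = 1/342 - 1/414 = 0.000508517671
Ea = 8.314 * 2.8022852 / 0.000508517671
Ea = 45816 J/mol


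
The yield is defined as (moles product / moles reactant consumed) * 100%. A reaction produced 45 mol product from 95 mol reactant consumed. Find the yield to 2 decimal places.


Yield = (moles product / moles consumed) * 100%
Yield = (45 / 95) * 100
Yield = 0.4737 * 100
Yield = 47.37%


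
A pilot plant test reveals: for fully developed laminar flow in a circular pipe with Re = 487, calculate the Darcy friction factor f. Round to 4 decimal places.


f = 64 / Re
f = 64 / 487
f = 0.1314


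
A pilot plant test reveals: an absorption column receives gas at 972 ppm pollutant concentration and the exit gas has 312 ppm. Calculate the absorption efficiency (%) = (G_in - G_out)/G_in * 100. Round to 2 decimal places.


Efficiency = (G_in - G_out) / G_in * 100%
Efficiency = (972 - 312) / 972 * 100
Efficiency = 660 / 972 * 100
Efficiency = 67.90%


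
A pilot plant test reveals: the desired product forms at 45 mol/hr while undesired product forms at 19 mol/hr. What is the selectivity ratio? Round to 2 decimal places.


S = desired product rate / undesired product rate
S = 45 / 19
S = 2.37


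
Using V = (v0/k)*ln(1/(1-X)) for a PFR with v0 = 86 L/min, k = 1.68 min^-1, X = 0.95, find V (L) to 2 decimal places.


V = (v0/k) * ln(1/(1-X))
V = (86/1.68) * ln(1/(1-0.95))
V = 51.190476 * ln(20.0)
V = 51.190476 * 2.995732
V = 153.35 L


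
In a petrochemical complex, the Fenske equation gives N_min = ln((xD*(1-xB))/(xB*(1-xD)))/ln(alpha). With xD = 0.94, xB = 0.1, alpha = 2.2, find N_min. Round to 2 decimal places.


N_min = ln((xD*(1-xB))/(xB*(1-xD))) / ln(alpha)
Numerator inside ln: 0.846 / 0.006 = 141.0
ln(141.0) = 4.94876
ln(alpha) = ln(2.2) = 0.788457
N_min = 4.94876 / 0.788457 = 6.28


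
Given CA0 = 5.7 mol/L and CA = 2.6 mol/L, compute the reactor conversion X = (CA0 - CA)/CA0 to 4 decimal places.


X = (CA0 - CA) / CA0
X = (5.7 - 2.6) / 5.7
X = 3.1 / 5.7
X = 0.5439


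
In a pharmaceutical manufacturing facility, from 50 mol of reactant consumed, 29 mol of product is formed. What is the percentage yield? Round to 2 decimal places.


Yield = (moles product / moles consumed) * 100%
Yield = (29 / 50) * 100
Yield = 0.58 * 100
Yield = 58.00%


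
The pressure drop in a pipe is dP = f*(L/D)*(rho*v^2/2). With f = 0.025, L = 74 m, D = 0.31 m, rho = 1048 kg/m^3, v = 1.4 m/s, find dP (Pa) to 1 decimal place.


dP = f * (L/D) * (rho*v^2/2)
dP = 0.025 * (74/0.31) * (1048*1.4^2/2)
L/D = 238.70967742
rho*v^2/2 = 1048*1.96/2 = 1027.04
dP = 0.025 * 238.70967742 * 1027.04
dP = 6129.1 Pa


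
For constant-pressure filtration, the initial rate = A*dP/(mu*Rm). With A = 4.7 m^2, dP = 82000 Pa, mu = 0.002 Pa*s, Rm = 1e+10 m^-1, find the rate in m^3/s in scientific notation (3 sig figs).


rate = A * dP / (mu * Rm)
rate = 4.7 * 82000 / (0.002 * 1e+10)
rate = 385400.0 / 2.000e+07
rate = 1.93e-02 m^3/s


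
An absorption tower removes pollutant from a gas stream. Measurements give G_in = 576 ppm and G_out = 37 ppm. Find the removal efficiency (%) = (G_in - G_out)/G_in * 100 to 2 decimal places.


Efficiency = (G_in - G_out) / G_in * 100%
Efficiency = (576 - 37) / 576 * 100
Efficiency = 539 / 576 * 100
Efficiency = 93.58%


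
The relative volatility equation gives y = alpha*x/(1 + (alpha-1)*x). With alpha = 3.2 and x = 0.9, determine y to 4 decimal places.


y = alpha*x / (1 + (alpha-1)*x)
y = 3.2*0.9 / (1 + (3.2-1)*0.9)
y = 2.88 / (1 + 1.98)
y = 2.88 / 2.98
y = 0.9664


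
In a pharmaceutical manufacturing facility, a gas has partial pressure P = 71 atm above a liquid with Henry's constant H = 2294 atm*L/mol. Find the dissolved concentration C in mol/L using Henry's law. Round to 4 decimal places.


C = P / H
C = 71 / 2294
C = 0.0310 mol/L


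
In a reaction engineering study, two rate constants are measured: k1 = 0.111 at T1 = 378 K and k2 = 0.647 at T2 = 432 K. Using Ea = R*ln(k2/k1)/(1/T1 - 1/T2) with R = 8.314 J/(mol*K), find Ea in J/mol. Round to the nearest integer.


Ea = R * ln(k2/k1) / (1/T1 - 1/T2)
ln(k2/k1) = ln(0.647/0.111) = 1.7628161
1/T1 - 1/T2 = 1/378 - 1/432 = 0.000330687831
Ea = 8.314 * 1.7628161 / 0.000330687831
Ea = 44320 J/mol


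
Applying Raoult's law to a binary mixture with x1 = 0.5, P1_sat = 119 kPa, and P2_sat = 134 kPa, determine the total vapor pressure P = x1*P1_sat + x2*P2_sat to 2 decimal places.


P = x1*P1_sat + x2*P2_sat
x2 = 1 - x1 = 1 - 0.5 = 0.5
P = 0.5*119 + 0.5*134
P = 59.5 + 67.0
P = 126.50 kPa


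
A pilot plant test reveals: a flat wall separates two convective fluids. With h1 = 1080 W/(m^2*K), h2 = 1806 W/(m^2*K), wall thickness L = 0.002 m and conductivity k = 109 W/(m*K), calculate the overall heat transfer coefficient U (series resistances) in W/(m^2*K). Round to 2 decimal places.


1/U = 1/h1 + L/k + 1/h2
1/U = 1/1080 + 0.002/109 + 1/1806
1/U = 0.0009259259 + 1.83486e-05 + 0.0005537099
1/U = 0.0014979844
U = 667.56 W/(m^2*K)


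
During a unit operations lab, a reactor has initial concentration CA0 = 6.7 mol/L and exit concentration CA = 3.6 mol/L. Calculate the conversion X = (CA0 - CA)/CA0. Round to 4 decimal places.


X = (CA0 - CA) / CA0
X = (6.7 - 3.6) / 6.7
X = 3.1 / 6.7
X = 0.4627


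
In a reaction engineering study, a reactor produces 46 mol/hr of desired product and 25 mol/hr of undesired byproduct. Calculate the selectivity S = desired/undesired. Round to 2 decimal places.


S = desired product rate / undesired product rate
S = 46 / 25
S = 1.84


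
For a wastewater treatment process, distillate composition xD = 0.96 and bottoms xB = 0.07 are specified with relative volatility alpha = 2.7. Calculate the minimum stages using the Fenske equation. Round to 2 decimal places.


N_min = ln((xD*(1-xB))/(xB*(1-xD))) / ln(alpha)
Numerator inside ln: 0.8928 / 0.0028 = 318.857143
ln(318.857143) = 5.764743
ln(alpha) = ln(2.7) = 0.993252
N_min = 5.764743 / 0.993252 = 5.80


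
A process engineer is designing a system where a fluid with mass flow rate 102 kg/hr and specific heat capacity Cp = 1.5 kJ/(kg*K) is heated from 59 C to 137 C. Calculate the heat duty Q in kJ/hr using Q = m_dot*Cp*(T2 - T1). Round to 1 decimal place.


Q = m_dot * Cp * (T2 - T1)
Q = 102 * 1.5 * (137 - 59)
Q = 102 * 1.5 * 78
Q = 11934.0 kJ/hr


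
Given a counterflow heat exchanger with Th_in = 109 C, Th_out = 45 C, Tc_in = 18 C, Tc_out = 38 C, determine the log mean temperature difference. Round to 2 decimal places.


dT1 = Th_in - Tc_out = 109 - 38 = 71
dT2 = Th_out - Tc_in = 45 - 18 = 27
LMTD = (dT1 - dT2) / ln(dT1/dT2)
LMTD = (71 - 27) / ln(71/27)
LMTD = 45.51 K


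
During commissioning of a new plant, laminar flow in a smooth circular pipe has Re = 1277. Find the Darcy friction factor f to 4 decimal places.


f = 64 / Re
f = 64 / 1277
f = 0.0501


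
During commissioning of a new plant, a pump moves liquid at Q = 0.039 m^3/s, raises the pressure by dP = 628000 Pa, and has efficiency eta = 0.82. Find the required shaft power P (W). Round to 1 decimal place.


P = Q * dP / eta
P = 0.039 * 628000 / 0.82
P = 24492.0 / 0.82
P = 29868.3 W


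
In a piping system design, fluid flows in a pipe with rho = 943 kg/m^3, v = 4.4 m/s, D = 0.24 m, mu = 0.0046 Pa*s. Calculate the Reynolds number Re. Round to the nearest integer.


Re = rho * v * D / mu
Re = 943 * 4.4 * 0.24 / 0.0046
Re = 995.808 / 0.0046
Re = 216480
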